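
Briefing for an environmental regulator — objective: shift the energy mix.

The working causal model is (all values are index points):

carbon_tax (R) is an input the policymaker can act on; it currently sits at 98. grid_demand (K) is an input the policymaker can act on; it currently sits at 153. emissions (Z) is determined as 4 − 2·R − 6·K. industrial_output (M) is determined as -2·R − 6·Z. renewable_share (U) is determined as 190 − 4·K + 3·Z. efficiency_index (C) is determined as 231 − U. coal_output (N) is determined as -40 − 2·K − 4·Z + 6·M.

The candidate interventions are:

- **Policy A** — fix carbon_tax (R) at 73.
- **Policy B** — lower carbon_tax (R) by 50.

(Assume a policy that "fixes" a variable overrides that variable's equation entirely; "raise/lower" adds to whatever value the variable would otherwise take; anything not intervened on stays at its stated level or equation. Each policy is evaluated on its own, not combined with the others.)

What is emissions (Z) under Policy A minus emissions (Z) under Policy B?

-50

Policy A (R := 73):
  R = 73
  K = 153
  Z = 4 − 2·73 − 6·153 = -1060
Policy B (R − 50):
  R = 98 − 50 = 48
  K = 153
  Z = 4 − 2·48 − 6·153 = -1010
Z: -1060 − (-1010) = -50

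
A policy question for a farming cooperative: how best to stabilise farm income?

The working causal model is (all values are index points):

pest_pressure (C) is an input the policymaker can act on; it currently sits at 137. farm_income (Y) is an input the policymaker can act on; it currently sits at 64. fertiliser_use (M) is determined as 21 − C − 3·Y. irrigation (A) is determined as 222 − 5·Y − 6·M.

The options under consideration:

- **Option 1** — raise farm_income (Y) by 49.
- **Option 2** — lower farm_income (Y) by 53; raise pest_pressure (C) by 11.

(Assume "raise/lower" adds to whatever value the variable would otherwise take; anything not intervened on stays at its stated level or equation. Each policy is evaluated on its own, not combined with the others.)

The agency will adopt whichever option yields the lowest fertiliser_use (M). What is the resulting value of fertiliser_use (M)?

Option 1 (Y + 49):
  C = 137
  Y = 64 + 49 = 113
  M = 21 − 137 − 3·113 = -455
Option 2 (Y − 53, C + 11):
  C = 137 + 11 = 148
  Y = 64 − 53 = 11
  M = 21 − 148 − 3·11 = -160
Comparing — Option 1: M=-455, Option 2: M=-160. Lowest is -455 (Option 1).

-455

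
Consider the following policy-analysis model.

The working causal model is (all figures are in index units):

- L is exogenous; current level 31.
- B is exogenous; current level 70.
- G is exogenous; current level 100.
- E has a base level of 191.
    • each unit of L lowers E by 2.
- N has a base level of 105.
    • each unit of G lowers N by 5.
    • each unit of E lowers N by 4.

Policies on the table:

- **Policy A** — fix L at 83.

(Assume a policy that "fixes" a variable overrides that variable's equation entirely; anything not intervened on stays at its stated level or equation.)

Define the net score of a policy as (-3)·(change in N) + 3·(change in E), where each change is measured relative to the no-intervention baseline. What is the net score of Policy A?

Baseline:
  L = 31
  G = 100
  E = 191 − 2·31 = 129
  N = 105 − 5·100 − 4·129 = -911
Policy A (L := 83):
  L = 83
  G = 100
  E = 191 − 2·83 = 25
  N = 105 − 5·100 − 4·25 = -495
ΔN = -495 − (-911) = 416; ΔE = 25 − 129 = -104
Score = (-3)·416 + 3·(-104) = -1560

-1560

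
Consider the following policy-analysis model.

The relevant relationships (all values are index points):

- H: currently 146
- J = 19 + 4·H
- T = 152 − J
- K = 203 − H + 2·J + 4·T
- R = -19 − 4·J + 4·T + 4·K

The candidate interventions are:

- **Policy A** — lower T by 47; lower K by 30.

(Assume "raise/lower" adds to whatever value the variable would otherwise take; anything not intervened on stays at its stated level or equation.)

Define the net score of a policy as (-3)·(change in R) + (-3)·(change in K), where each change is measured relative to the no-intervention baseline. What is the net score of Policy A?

3834

Baseline:
  H = 146
  J = 19 + 4·146 = 603
  T = 152 − 603 = -451
  K = 203 − 146 + 2·603 + 4·(-451) = -541
  R = -19 − 4·603 + 4·(-451) + 4·(-541) = -6399
Policy A (T − 47, K − 30):
  H = 146
  J = 19 + 4·146 = 603
  T = 152 − 603 (−47 from intervention) = -498
  K = 203 − 146 + 2·603 + 4·(-498) (−30 from intervention) = -759
  R = -19 − 4·603 + 4·(-498) + 4·(-759) = -7459
ΔR = -7459 − (-6399) = -1060; ΔK = -759 − (-541) = -218
Score = (-3)·(-1060) + (-3)·(-218) = 3834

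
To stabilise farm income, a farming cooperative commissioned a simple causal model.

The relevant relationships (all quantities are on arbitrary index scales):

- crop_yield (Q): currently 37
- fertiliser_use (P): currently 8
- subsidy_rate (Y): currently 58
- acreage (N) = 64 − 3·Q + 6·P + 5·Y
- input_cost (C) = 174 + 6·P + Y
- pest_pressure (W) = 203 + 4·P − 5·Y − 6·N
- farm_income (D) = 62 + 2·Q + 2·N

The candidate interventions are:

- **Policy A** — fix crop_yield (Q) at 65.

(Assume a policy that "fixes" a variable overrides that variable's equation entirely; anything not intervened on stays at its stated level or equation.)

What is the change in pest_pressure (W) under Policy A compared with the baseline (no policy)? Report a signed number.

Baseline:
  Q = 37
  P = 8
  Y = 58
  N = 64 − 3·37 + 6·8 + 5·58 = 291
  W = 203 + 4·8 − 5·58 − 6·291 = -1801
Policy A (Q := 65):
  Q = 65
  P = 8
  Y = 58
  N = 64 − 3·65 + 6·8 + 5·58 = 207
  W = 203 + 4·8 − 5·58 − 6·207 = -1297
Change in W: -1297 − (-1801) = 504

504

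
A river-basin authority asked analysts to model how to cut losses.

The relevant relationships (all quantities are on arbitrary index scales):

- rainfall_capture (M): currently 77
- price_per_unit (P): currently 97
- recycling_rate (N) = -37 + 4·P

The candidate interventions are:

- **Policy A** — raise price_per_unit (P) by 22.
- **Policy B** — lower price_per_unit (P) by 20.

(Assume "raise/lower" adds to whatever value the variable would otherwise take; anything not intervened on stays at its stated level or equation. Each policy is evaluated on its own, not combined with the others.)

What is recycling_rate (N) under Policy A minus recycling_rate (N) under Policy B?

Policy A (P + 22):
  P = 97 + 22 = 119
  N = -37 + 4·119 = 439
Policy B (P − 20):
  P = 97 − 20 = 77
  N = -37 + 4·77 = 271
N: 439 − 271 = 168

168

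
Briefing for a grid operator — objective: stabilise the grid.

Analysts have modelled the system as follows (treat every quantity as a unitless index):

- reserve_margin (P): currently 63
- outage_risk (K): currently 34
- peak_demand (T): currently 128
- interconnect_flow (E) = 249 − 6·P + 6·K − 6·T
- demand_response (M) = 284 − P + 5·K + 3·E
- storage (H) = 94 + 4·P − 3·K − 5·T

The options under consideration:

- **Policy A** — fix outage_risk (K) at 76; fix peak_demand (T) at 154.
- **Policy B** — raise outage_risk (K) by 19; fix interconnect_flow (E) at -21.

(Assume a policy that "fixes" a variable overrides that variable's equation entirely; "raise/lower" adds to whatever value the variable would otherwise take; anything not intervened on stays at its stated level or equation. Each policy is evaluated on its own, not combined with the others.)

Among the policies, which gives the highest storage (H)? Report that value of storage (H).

-453

Policy A (K := 76, T := 154):
  P = 63
  K = 76
  T = 154
  H = 94 + 4·63 − 3·76 − 5·154 = -652
Policy B (K + 19, E := -21):
  P = 63
  K = 34 + 19 = 53
  T = 128
  H = 94 + 4·63 − 3·53 − 5·128 = -453
Comparing — Policy A: H=-652, Policy B: H=-453. Highest is -453 (Policy B).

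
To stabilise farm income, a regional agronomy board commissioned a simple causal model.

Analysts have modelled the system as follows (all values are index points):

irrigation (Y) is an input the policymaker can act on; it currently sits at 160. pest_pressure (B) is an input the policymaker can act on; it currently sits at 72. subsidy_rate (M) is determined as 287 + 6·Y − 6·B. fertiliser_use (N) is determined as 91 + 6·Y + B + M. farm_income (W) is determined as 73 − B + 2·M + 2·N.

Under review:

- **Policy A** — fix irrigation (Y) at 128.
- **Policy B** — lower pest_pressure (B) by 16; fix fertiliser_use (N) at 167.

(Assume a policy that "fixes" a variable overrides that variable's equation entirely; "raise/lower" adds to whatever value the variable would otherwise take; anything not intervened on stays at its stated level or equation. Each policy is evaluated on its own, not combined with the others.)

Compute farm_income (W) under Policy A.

4355

Policy A (Y := 128):
  Y = 128
  B = 72
  M = 287 + 6·128 − 6·72 = 623
  N = 91 + 6·128 + 72 + 623 = 1554
  W = 73 − 72 + 2·623 + 2·1554 = 4355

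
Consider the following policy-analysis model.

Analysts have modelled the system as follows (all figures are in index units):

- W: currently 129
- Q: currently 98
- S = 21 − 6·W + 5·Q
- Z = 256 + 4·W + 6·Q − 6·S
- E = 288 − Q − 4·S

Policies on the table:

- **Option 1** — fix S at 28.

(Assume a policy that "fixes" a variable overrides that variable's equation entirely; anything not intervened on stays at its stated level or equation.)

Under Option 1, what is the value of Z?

Option 1 (S := 28):
  W = 129
  Q = 98
  S = 28
  Z = 256 + 4·129 + 6·98 − 6·28 = 1192

1192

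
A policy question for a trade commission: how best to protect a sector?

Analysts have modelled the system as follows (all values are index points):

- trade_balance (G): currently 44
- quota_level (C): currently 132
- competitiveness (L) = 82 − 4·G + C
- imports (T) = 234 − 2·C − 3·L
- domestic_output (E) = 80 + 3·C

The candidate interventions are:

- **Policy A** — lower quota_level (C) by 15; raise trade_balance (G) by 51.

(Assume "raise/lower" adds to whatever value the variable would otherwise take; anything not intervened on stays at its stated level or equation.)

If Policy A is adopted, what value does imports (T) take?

Policy A (C − 15, G + 51):
  G = 44 + 51 = 95
  C = 132 − 15 = 117
  L = 82 − 4·95 + 117 = -181
  T = 234 − 2·117 − 3·(-181) = 543

543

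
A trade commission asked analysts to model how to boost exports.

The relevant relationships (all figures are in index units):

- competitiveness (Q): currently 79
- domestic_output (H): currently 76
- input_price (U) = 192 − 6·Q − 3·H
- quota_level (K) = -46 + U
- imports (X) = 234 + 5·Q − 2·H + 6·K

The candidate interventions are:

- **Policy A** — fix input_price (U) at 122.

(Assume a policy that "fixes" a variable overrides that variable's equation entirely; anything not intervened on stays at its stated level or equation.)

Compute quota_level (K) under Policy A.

Policy A (U := 122):
  Q = 79
  H = 76
  U = 122
  K = -46 + 122 = 76

76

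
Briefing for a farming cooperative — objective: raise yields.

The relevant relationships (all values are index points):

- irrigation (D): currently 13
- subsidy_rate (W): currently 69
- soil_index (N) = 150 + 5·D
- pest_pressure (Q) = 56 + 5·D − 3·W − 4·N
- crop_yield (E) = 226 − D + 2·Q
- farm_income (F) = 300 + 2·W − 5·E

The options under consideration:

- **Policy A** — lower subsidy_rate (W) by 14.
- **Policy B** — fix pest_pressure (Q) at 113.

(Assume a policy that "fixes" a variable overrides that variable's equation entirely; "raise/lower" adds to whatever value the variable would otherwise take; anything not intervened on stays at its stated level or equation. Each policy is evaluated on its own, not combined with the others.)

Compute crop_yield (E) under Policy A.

-1595

Policy A (W − 14):
  D = 13
  W = 69 − 14 = 55
  N = 150 + 5·13 = 215
  Q = 56 + 5·13 − 3·55 − 4·215 = -904
  E = 226 − 13 + 2·(-904) = -1595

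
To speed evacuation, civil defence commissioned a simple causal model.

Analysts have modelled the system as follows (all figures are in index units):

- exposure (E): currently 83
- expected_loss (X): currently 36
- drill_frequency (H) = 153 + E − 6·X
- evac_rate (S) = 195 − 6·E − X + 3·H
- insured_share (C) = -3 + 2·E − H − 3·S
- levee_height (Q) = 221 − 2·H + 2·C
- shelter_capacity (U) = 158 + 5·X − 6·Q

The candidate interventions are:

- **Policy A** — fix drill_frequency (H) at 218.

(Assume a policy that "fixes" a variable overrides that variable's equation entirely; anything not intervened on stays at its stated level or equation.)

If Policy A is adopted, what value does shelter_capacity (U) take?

Policy A (H := 218):
  E = 83
  X = 36
  H = 218
  S = 195 − 6·83 − 36 + 3·218 = 315
  C = -3 + 2·83 − 218 − 3·315 = -1000
  Q = 221 − 2·218 + 2·(-1000) = -2215
  U = 158 + 5·36 − 6·(-2215) = 13628

13628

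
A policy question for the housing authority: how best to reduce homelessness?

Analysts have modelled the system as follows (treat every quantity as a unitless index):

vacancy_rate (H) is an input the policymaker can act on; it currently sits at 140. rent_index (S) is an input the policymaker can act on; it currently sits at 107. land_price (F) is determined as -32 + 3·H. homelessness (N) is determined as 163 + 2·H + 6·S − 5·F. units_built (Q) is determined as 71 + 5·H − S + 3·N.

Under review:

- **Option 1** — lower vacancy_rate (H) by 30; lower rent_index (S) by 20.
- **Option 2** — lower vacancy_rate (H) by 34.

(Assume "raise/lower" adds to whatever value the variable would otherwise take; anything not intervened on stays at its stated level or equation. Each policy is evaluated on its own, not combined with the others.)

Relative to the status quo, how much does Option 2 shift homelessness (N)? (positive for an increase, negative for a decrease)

Baseline:
  H = 140
  S = 107
  F = -32 + 3·140 = 388
  N = 163 + 2·140 + 6·107 − 5·388 = -855
Option 2 (H − 34):
  H = 140 − 34 = 106
  S = 107
  F = -32 + 3·106 = 286
  N = 163 + 2·106 + 6·107 − 5·286 = -413
Change in N: -413 − (-855) = 442

442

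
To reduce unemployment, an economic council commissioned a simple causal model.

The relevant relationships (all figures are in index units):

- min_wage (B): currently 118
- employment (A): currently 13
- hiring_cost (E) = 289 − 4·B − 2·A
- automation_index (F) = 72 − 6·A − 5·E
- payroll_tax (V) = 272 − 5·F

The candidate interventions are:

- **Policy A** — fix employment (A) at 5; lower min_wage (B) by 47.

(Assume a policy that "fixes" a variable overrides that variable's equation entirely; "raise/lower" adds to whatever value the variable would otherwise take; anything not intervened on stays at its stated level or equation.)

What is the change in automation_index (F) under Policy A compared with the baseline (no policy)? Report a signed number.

Baseline:
  B = 118
  A = 13
  E = 289 − 4·118 − 2·13 = -209
  F = 72 − 6·13 − 5·(-209) = 1039
Policy A (A := 5, B − 47):
  B = 118 − 47 = 71
  A = 5
  E = 289 − 4·71 − 2·5 = -5
  F = 72 − 6·5 − 5·(-5) = 67
Change in F: 67 − 1039 = -972

-972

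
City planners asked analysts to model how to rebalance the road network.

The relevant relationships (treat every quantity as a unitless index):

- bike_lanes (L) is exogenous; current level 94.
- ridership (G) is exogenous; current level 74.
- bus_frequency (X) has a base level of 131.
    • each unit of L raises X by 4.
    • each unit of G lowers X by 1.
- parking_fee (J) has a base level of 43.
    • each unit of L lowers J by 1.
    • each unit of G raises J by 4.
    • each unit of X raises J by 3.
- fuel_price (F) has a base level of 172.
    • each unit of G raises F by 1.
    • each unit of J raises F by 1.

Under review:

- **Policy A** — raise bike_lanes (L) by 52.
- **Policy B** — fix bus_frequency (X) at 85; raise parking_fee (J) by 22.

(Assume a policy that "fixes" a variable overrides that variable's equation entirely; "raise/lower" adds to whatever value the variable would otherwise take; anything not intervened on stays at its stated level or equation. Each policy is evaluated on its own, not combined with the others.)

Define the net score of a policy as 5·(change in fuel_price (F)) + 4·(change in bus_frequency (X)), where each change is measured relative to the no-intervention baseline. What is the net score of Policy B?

-6502

Baseline:
  L = 94
  G = 74
  X = 131 + 4·94 − 74 = 433
  J = 43 − 94 + 4·74 + 3·433 = 1544
  F = 172 + 74 + 1544 = 1790
Policy B (X := 85, J + 22):
  L = 94
  G = 74
  X = 85
  J = 43 − 94 + 4·74 + 3·85 (+22 from intervention) = 522
  F = 172 + 74 + 522 = 768
ΔF = 768 − 1790 = -1022; ΔX = 85 − 433 = -348
Score = 5·(-1022) + 4·(-348) = -6502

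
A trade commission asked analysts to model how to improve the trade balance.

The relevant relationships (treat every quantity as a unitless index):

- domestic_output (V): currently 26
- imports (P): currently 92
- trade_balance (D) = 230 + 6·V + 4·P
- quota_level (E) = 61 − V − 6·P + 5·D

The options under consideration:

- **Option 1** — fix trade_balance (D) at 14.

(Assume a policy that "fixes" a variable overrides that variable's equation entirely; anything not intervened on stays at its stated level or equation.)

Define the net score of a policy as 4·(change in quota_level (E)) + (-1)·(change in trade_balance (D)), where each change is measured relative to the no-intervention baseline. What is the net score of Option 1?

-14060

Baseline:
  V = 26
  P = 92
  D = 230 + 6·26 + 4·92 = 754
  E = 61 − 26 − 6·92 + 5·754 = 3253
Option 1 (D := 14):
  V = 26
  P = 92
  D = 14
  E = 61 − 26 − 6·92 + 5·14 = -447
ΔE = -447 − 3253 = -3700; ΔD = 14 − 754 = -740
Score = 4·(-3700) + (-1)·(-740) = -14060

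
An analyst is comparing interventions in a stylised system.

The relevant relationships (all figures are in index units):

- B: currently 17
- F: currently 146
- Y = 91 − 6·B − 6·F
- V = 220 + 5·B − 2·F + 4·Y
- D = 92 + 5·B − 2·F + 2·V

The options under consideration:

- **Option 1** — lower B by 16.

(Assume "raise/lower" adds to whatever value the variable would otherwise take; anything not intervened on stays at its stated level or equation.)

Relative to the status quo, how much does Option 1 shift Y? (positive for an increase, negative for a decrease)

Baseline:
  B = 17
  F = 146
  Y = 91 − 6·17 − 6·146 = -887
Option 1 (B − 16):
  B = 17 − 16 = 1
  F = 146
  Y = 91 − 6·1 − 6·146 = -791
Change in Y: -791 − (-887) = 96

96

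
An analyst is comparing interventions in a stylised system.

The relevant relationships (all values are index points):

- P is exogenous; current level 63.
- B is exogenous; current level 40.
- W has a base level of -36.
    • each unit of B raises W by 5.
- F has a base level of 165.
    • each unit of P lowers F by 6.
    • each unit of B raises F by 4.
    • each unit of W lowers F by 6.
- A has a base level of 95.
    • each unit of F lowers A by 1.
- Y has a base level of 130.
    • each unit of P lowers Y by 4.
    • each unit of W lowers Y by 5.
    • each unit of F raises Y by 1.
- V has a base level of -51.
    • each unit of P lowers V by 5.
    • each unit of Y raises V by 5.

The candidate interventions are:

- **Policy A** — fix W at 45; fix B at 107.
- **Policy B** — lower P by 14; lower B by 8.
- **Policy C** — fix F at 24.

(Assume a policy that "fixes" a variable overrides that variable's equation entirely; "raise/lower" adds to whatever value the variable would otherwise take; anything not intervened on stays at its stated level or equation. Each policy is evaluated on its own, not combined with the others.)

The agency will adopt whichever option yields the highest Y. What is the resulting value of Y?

Policy A (W := 45, B := 107):
  P = 63
  B = 107
  W = 45
  F = 165 − 6·63 + 4·107 − 6·45 = -55
  Y = 130 − 4·63 − 5·45 + (-55) = -402
Policy B (P − 14, B − 8):
  P = 63 − 14 = 49
  B = 40 − 8 = 32
  W = -36 + 5·32 = 124
  F = 165 − 6·49 + 4·32 − 6·124 = -745
  Y = 130 − 4·49 − 5·124 + (-745) = -1431
Policy C (F := 24):
  P = 63
  B = 40
  W = -36 + 5·40 = 164
  F = 24
  Y = 130 − 4·63 − 5·164 + 24 = -918
Comparing — Policy A: Y=-402, Policy B: Y=-1431, Policy C: Y=-918. Highest is -402 (Policy A).

-402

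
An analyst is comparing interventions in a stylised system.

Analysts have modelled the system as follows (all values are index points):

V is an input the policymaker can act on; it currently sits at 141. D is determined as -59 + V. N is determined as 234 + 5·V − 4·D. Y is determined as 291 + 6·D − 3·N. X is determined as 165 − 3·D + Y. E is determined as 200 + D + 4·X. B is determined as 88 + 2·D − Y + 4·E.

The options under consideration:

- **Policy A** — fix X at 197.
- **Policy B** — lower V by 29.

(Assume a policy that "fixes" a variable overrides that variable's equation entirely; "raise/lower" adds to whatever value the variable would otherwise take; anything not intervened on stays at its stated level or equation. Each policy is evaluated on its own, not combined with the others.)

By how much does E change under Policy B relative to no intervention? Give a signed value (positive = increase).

Baseline:
  V = 141
  D = -59 + 141 = 82
  N = 234 + 5·141 − 4·82 = 611
  Y = 291 + 6·82 − 3·611 = -1050
  X = 165 − 3·82 + (-1050) = -1131
  E = 200 + 82 + 4·(-1131) = -4242
Policy B (V − 29):
  V = 141 − 29 = 112
  D = -59 + 112 = 53
  N = 234 + 5·112 − 4·53 = 582
  Y = 291 + 6·53 − 3·582 = -1137
  X = 165 − 3·53 + (-1137) = -1131
  E = 200 + 53 + 4·(-1131) = -4271
Change in E: -4271 − (-4242) = -29

-29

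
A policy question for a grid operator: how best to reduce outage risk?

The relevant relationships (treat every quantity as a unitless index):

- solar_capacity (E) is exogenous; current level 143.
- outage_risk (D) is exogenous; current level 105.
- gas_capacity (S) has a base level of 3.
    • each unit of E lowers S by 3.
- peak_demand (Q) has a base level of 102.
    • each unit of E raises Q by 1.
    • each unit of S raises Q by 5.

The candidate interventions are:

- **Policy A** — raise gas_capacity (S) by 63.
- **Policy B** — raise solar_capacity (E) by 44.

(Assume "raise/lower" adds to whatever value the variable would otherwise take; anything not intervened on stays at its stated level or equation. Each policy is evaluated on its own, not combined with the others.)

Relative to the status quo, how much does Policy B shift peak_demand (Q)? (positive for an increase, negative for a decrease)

-616

Baseline:
  E = 143
  S = 3 − 3·143 = -426
  Q = 102 + 143 + 5·(-426) = -1885
Policy B (E + 44):
  E = 143 + 44 = 187
  S = 3 − 3·187 = -558
  Q = 102 + 187 + 5·(-558) = -2501
Change in Q: -2501 − (-1885) = -616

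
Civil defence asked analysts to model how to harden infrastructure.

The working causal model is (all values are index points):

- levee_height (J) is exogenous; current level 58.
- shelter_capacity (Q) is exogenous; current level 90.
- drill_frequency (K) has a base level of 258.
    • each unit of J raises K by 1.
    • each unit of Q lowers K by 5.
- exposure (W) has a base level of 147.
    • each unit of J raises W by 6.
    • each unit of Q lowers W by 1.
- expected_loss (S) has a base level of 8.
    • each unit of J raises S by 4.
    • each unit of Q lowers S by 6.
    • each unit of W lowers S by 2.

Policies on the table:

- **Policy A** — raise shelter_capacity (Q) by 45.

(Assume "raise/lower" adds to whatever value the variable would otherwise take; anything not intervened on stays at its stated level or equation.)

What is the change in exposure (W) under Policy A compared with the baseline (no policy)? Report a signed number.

Baseline:
  J = 58
  Q = 90
  W = 147 + 6·58 − 90 = 405
Policy A (Q + 45):
  J = 58
  Q = 90 + 45 = 135
  W = 147 + 6·58 − 135 = 360
Change in W: 360 − 405 = -45

-45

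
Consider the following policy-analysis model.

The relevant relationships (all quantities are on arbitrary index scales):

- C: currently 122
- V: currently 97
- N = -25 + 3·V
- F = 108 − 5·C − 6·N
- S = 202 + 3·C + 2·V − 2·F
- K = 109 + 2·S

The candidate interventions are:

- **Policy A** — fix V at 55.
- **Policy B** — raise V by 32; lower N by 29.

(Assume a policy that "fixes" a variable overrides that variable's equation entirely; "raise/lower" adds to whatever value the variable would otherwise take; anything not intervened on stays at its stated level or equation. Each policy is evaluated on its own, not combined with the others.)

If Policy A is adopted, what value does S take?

Policy A (V := 55):
  C = 122
  V = 55
  N = -25 + 3·55 = 140
  F = 108 − 5·122 − 6·140 = -1342
  S = 202 + 3·122 + 2·55 − 2·(-1342) = 3362

3362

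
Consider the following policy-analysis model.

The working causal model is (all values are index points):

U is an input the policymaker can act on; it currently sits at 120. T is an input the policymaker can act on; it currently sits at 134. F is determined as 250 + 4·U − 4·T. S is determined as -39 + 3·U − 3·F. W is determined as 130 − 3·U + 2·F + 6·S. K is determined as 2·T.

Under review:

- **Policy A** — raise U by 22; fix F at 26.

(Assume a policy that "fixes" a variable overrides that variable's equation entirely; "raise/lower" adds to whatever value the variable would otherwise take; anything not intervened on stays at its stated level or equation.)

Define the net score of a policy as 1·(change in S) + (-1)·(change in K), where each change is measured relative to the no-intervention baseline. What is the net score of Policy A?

570

Baseline:
  U = 120
  T = 134
  F = 250 + 4·120 − 4·134 = 194
  S = -39 + 3·120 − 3·194 = -261
  K = 0 + 2·134 = 268
Policy A (U + 22, F := 26):
  U = 120 + 22 = 142
  T = 134
  F = 26
  S = -39 + 3·142 − 3·26 = 309
  K = 0 + 2·134 = 268
ΔS = 309 − (-261) = 570; ΔK = 268 − 268 = 0
Score = 1·570 + (-1)·0 = 570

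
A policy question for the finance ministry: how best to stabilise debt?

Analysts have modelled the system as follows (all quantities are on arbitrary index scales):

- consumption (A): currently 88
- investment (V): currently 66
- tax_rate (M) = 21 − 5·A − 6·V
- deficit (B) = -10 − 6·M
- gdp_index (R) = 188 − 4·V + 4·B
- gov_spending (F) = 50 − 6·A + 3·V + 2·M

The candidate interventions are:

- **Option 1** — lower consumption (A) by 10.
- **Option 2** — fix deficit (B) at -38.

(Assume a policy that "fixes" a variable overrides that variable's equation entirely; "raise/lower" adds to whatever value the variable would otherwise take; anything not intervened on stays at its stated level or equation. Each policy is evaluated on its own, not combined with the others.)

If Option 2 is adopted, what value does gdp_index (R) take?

Option 2 (B := -38):
  A = 88
  V = 66
  M = 21 − 5·88 − 6·66 = -815
  B = -38
  R = 188 − 4·66 + 4·(-38) = -228

-228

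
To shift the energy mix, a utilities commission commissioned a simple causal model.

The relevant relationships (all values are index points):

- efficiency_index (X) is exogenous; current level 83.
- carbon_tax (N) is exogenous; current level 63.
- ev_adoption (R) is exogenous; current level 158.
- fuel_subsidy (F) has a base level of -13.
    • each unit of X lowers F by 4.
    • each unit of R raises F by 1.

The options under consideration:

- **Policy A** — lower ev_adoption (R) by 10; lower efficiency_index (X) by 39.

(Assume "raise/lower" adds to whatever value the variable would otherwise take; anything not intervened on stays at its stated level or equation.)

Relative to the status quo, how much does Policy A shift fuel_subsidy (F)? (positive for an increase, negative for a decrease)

146

Baseline:
  X = 83
  R = 158
  F = -13 − 4·83 + 158 = -187
Policy A (R − 10, X − 39):
  X = 83 − 39 = 44
  R = 158 − 10 = 148
  F = -13 − 4·44 + 148 = -41
Change in F: -41 − (-187) = 146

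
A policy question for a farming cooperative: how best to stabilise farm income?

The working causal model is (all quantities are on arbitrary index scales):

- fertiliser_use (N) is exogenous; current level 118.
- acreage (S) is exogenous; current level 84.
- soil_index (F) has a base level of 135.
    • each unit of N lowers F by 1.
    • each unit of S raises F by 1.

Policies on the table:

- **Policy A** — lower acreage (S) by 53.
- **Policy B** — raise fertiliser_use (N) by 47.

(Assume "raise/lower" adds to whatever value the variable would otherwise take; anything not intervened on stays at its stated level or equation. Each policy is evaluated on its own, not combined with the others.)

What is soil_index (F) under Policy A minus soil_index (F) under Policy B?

-6

Policy A (S − 53):
  N = 118
  S = 84 − 53 = 31
  F = 135 − 118 + 31 = 48
Policy B (N + 47):
  N = 118 + 47 = 165
  S = 84
  F = 135 − 165 + 84 = 54
F: 48 − 54 = -6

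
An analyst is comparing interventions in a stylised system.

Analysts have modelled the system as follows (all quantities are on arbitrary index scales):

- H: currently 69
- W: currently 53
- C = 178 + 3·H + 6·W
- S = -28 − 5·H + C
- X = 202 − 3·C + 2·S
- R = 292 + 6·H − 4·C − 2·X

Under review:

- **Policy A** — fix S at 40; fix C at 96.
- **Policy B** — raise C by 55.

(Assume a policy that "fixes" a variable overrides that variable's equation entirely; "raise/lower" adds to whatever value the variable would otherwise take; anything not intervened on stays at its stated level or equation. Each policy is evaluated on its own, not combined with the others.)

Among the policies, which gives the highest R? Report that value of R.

334

Policy A (S := 40, C := 96):
  H = 69
  W = 53
  C = 96
  S = 40
  X = 202 − 3·96 + 2·40 = -6
  R = 292 + 6·69 − 4·96 − 2·(-6) = 334
Policy B (C + 55):
  H = 69
  W = 53
  C = 178 + 3·69 + 6·53 (+55 from intervention) = 758
  S = -28 − 5·69 + 758 = 385
  X = 202 − 3·758 + 2·385 = -1302
  R = 292 + 6·69 − 4·758 − 2·(-1302) = 278
Comparing — Policy A: R=334, Policy B: R=278. Highest is 334 (Policy A).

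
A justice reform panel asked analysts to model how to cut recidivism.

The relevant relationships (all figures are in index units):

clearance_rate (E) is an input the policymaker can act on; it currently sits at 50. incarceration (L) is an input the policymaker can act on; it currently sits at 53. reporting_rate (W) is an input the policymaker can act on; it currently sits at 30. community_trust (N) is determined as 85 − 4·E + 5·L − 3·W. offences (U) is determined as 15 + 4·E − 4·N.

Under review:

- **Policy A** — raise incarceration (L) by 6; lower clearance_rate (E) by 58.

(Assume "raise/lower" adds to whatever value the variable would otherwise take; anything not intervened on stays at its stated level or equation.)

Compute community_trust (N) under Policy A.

Policy A (L + 6, E − 58):
  E = 50 − 58 = -8
  L = 53 + 6 = 59
  W = 30
  N = 85 − 4·(-8) + 5·59 − 3·30 = 322

322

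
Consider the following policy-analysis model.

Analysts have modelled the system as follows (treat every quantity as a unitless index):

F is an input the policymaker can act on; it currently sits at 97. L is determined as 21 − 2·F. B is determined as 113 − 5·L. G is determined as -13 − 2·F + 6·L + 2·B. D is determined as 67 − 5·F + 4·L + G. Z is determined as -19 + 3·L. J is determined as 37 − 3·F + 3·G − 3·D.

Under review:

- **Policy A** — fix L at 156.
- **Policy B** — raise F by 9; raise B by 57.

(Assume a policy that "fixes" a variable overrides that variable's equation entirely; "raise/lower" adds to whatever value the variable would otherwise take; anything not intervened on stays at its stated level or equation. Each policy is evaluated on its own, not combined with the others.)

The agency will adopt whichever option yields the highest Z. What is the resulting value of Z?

449

Policy A (L := 156):
  F = 97
  L = 156
  Z = -19 + 3·156 = 449
Policy B (F + 9, B + 57):
  F = 97 + 9 = 106
  L = 21 − 2·106 = -191
  Z = -19 + 3·(-191) = -592
Comparing — Policy A: Z=449, Policy B: Z=-592. Highest is 449 (Policy A).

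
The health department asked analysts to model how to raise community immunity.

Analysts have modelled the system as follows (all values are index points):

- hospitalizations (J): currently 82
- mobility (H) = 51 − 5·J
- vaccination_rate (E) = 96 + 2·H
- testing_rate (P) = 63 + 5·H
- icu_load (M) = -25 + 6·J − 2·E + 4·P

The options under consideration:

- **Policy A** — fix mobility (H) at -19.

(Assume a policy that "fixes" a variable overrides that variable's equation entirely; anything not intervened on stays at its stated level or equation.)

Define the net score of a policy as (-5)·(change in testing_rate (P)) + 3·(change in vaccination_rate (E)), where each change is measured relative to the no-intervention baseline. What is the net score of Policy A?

-6460

Baseline:
  J = 82
  H = 51 − 5·82 = -359
  E = 96 + 2·(-359) = -622
  P = 63 + 5·(-359) = -1732
Policy A (H := -19):
  J = 82
  H = -19
  E = 96 + 2·(-19) = 58
  P = 63 + 5·(-19) = -32
ΔP = -32 − (-1732) = 1700; ΔE = 58 − (-622) = 680
Score = (-5)·1700 + 3·680 = -6460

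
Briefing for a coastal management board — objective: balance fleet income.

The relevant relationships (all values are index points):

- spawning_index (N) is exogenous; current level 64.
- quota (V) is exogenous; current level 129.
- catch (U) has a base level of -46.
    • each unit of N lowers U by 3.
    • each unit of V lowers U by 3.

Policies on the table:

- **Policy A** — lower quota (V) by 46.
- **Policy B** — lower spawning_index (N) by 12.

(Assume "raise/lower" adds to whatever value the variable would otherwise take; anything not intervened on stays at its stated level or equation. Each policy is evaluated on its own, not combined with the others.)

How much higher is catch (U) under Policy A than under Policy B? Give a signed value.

Policy A (V − 46):
  N = 64
  V = 129 − 46 = 83
  U = -46 − 3·64 − 3·83 = -487
Policy B (N − 12):
  N = 64 − 12 = 52
  V = 129
  U = -46 − 3·52 − 3·129 = -589
U: -487 − (-589) = 102

102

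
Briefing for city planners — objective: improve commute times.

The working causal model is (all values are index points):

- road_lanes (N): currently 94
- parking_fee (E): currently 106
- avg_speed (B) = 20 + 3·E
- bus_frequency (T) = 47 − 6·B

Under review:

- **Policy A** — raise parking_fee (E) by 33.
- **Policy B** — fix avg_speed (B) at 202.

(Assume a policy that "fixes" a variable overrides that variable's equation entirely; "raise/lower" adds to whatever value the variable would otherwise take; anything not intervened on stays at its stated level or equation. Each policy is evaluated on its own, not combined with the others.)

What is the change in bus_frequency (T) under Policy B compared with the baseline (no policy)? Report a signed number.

816

Baseline:
  E = 106
  B = 20 + 3·106 = 338
  T = 47 − 6·338 = -1981
Policy B (B := 202):
  E = 106
  B = 202
  T = 47 − 6·202 = -1165
Change in T: -1165 − (-1981) = 816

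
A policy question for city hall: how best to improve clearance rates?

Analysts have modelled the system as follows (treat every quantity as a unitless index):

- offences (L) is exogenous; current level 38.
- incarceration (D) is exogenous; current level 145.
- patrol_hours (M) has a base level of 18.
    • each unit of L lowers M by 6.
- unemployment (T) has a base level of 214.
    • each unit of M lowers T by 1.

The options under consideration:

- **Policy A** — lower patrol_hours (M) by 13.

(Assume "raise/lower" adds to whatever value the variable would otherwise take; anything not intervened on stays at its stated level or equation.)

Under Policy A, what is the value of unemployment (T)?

Policy A (M − 13):
  L = 38
  M = 18 − 6·38 (−13 from intervention) = -223
  T = 214 − (-223) = 437

437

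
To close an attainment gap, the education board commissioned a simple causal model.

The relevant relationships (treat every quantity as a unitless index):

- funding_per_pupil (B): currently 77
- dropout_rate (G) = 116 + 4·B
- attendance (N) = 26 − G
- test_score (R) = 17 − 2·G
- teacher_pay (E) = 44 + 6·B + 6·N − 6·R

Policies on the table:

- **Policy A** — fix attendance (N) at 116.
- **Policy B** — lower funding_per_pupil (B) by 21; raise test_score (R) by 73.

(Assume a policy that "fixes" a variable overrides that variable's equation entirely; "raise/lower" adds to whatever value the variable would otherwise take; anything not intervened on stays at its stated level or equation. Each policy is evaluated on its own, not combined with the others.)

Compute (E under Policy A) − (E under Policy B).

Policy A (N := 116):
  B = 77
  G = 116 + 4·77 = 424
  N = 116
  R = 17 − 2·424 = -831
  E = 44 + 6·77 + 6·116 − 6·(-831) = 6188
Policy B (B − 21, R + 73):
  B = 77 − 21 = 56
  G = 116 + 4·56 = 340
  N = 26 − 340 = -314
  R = 17 − 2·340 (+73 from intervention) = -590
  E = 44 + 6·56 + 6·(-314) − 6·(-590) = 2036
E: 6188 − 2036 = 4152

4152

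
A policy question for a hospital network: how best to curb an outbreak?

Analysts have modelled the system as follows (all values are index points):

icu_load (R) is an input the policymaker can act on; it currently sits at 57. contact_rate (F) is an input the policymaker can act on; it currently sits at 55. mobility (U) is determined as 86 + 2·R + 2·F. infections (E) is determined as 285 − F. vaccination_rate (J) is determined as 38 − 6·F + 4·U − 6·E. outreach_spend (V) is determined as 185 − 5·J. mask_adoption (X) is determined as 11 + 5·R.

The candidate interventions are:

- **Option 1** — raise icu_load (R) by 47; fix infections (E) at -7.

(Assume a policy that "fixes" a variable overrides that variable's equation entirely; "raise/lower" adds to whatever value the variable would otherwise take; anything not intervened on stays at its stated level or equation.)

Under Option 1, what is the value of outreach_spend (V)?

Option 1 (R + 47, E := -7):
  R = 57 + 47 = 104
  F = 55
  U = 86 + 2·104 + 2·55 = 404
  E = -7
  J = 38 − 6·55 + 4·404 − 6·(-7) = 1366
  V = 185 − 5·1366 = -6645

-6645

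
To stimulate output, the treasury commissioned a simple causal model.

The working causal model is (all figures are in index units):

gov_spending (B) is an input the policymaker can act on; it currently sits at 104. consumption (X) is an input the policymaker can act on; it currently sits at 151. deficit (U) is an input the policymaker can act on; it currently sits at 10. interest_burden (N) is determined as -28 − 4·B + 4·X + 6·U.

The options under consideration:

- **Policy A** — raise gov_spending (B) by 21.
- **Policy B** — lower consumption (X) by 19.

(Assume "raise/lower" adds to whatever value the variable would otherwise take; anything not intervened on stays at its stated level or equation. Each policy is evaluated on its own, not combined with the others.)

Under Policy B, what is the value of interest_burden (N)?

144

Policy B (X − 19):
  B = 104
  X = 151 − 19 = 132
  U = 10
  N = -28 − 4·104 + 4·132 + 6·10 = 144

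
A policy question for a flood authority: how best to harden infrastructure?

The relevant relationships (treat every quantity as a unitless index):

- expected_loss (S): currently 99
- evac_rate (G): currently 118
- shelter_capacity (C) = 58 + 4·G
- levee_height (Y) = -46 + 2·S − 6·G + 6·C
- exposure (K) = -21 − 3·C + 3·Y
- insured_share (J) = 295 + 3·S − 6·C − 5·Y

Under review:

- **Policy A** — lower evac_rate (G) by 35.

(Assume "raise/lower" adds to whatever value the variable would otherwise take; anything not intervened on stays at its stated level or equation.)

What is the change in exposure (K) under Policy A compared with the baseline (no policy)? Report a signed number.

-1470

Baseline:
  S = 99
  G = 118
  C = 58 + 4·118 = 530
  Y = -46 + 2·99 − 6·118 + 6·530 = 2624
  K = -21 − 3·530 + 3·2624 = 6261
Policy A (G − 35):
  S = 99
  G = 118 − 35 = 83
  C = 58 + 4·83 = 390
  Y = -46 + 2·99 − 6·83 + 6·390 = 1994
  K = -21 − 3·390 + 3·1994 = 4791
Change in K: 4791 − 6261 = -1470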